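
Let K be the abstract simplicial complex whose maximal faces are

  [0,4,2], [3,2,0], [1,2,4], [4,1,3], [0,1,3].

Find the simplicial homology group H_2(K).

H_2 ≅ 0.

K has 5 vertices, 10 edges, 5 triangles.
rank ∂_2 = 5, rank ∂_3 = 0 ⇒ b_2 = 5 − 5 − 0 = 0. So H_2 = 0.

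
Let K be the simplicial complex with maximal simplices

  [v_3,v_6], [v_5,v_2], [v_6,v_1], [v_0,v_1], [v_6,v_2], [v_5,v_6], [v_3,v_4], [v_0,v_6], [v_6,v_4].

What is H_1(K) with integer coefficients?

H_1 = Z^3.

Take the total order v_0 < v_1 < v_2 < v_3 < v_4 < v_5 < v_6 on the vertex set. Then K (dimension 1) consists of the simplices:

  0-simplices (7): [v_0], [v_1], [v_2], [v_3], [v_4], [v_5], [v_6]
  1-simplices (9): [v_0,v_1], [v_0,v_6], [v_1,v_6], [v_2,v_5], [v_2,v_6], [v_3,v_4], [v_3,v_6], [v_4,v_6], [v_5,v_6]

so the chain groups are C_0 ≅ Z^7, C_1 ≅ Z^9.

The boundary map ∂_1: C_1 → C_0 is given by ∂[p,q] = [q] − [p].
The 7×9 boundary matrix has rank 6 and Smith normal form diag(1,1,1,1,1,1).

Computing H_k = (kernel of ∂_k) / (image of ∂_{k+1}):

  H_1: rank ker ∂_1 − rank ∂_2 = (9 − 6) − 0 = 3, and there is no ∂_2, so H_1 ≅ Z^3.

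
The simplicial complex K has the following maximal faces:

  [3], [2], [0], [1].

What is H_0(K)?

K has 4 vertices.
rank ∂_0 = 0, rank ∂_1 = 0 ⇒ b_0 = 4 − 0 − 0 = 4. So H_0 ≅ Z^4.

H_0 = Z^4.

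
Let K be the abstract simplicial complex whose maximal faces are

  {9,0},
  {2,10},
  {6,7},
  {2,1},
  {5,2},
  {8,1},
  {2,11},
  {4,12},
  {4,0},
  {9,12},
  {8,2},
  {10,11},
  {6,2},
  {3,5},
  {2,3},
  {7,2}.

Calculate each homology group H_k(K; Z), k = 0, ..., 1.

We work with the vertex ordering 0 < 1 < 2 < 3 < 4 < 5 < 6 < 7 < 8 < 9 < 10 < 11 < 12. The simplices of K, each written with vertices in increasing order, are:

  0-simplices (13): [0], [1], [2], [3], [4], [5], [6], [7], [8], [9], [10], [11], [12]
  1-simplices (16): [0,4], [0,9], [1,2], [1,8], [2,3], [2,5], [2,6], [2,7], [2,8], [2,10], [2,11], [3,5], [4,12], [6,7], [9,12], [10,11]

so the chain groups are C_0 ≅ Z^13, C_1 ≅ Z^16.

∂_1: C_1 → C_0 is given by ∂[p,q] = [q] − [p].
As a 13×16 matrix over Z this has rank 11, with invariant factors (1,1,1,1,1,1,1,1,1,1,1).

Reading off H_k = ker ∂_k / im ∂_{k+1}:

  H_0: rank C_0 − rank ∂_1 = 13 − 11 = 2, and the invariant factors of ∂_1 are all 1, so H_0 ≅ Z^2.
  H_1: rank ker ∂_1 − rank ∂_2 = (16 − 11) − 0 = 5, and there is no ∂_2, so H_1 ≅ Z^5.

As a check, the Euler characteristic is 13 − 16 = -3, which agrees with 2 − 5 = -3.
(K is a triangulation of the disjoint union of a wedge of 4 circles and the circle S^1.)

H_0 ≅ Z^2,  H_1 ≅ Z^5.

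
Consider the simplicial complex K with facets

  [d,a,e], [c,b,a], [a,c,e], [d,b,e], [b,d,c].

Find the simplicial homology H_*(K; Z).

H_0 ≅ Z,  H_1 ≅ Z,  H_2 = 0.

We work with the vertex ordering a < b < c < d < e. The simplices of K, each written with vertices in increasing order, are:

  0-simplices (5): a, b, c, d, e
  1-simplices (10): ab, ac, ad, ae, bc, bd, be, cd, ce, de
  2-simplices (5): abc, ace, ade, bcd, bde

giving chain groups C_0 ≅ Z^5, C_1 ≅ Z^10, C_2 ≅ Z^5.

∂_1: C_1 → C_0 is given by ∂[p,q] = [q] − [p]. For instance
  ∂ab = b − a.
As a 5×10 matrix over Z this has rank 4, with invariant factors (1,1,1,1).

Boundary ∂_2: C_2 → C_1 sends each 2-simplex [p,q,r] to [q,r] − [p,r] + [p,q]. For instance
  ∂abc = bc − ac + ab,
  ∂ade = de − ae + ad.
As a 10×5 matrix over Z this has rank 5, with invariant factors (1,1,1,1,1).

From H_k ≅ ker(∂_k) / im(∂_{k+1}) we obtain:

  H_0: rank C_0 − rank ∂_1 = 5 − 4 = 1, and the invariant factors of ∂_1 are all 1, so H_0 ≅ Z.
  H_1: rank ker ∂_1 − rank ∂_2 = (10 − 4) − 5 = 1, and the invariant factors of ∂_2 are all 1, so H_1 ≅ Z.
  H_2: rank ker ∂_2 − rank ∂_3 = (5 − 5) − 0 = 0, and there is no ∂_3, so H_2 ≅ 0.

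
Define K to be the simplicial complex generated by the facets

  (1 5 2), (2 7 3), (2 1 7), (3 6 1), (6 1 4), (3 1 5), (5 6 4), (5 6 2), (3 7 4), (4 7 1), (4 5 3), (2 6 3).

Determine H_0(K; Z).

Order the vertices as 1 < 2 < 3 < 4 < 5 < 6 < 7. Listing each simplex with vertices in this order, K has dimension 2 with simplices:

  0-simplices (7): [1], [2], [3], [4], [5], [6], [7]
  1-simplices (18): [1,2], [1,3], [1,4], [1,5], [1,6], [1,7], [2,3], [2,5], [2,6], [2,7], [3,4], [3,5], [3,6], [3,7], [4,5], [4,6], [4,7], [5,6]
  2-simplices (12): [1,2,5], [1,2,7], [1,3,5], [1,3,6], [1,4,6], [1,4,7], [2,3,6], [2,3,7], [2,5,6], [3,4,5], [3,4,7], [4,5,6]

so the chain groups are C_0 ≅ Z^7, C_1 ≅ Z^18, C_2 ≅ Z^12.

The boundary map ∂_1: C_1 → C_0 maps an edge to its endpoints' difference, ∂[p,q] = q − p.
As a 7×18 matrix over Z this has rank 6, with invariant factors (1,1,1,1,1,1).

The boundary map ∂_2: C_2 → C_1 acts by ∂[p,q,r] = [q,r] − [p,r] + [p,q]. For instance
  ∂[2,3,7] = [3,7] − [2,7] + [2,3],
  ∂[3,4,7] = [4,7] − [3,7] + [3,4].
As a 18×12 matrix over Z this has rank 12, with invariant factors (1,1,1,1,1,1,1,1,1,1,1,2).

Reading off H_k = ker ∂_k / im ∂_{k+1}:

  H_0: rank C_0 − rank ∂_1 = 7 − 6 = 1, and the invariant factors of ∂_1 are all 1, so H_0 = Z.

H_0 = Z.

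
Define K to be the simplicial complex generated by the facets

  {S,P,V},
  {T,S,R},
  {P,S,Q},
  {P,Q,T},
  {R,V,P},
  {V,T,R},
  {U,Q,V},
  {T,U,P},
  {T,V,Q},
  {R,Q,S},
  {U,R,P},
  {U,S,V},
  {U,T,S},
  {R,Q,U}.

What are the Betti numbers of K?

Fix the vertex order P < Q < R < S < T < U < V and write every simplex with vertices in increasing order. Then dim K = 2 and the simplices of K are:

  0-simplices (7): P, Q, R, S, T, U, V
  1-simplices (21): PQ, PR, PS, PT, PU, PV, QR, QS, QT, QU, QV, RS, RT, RU, RV, ST, SU, SV, TU, TV, UV
  2-simplices (14): PQS, PQT, PRU, PRV, PSV, PTU, QRS, QRU, QTV, QUV, RST, RTV, STU, SUV

giving chain groups C_0 ≅ Z^7, C_1 ≅ Z^21, C_2 ≅ Z^14.

Boundary ∂_1: C_1 → C_0 sends each edge [p,q] (with p < q) to q − p. For instance
  ∂ST = T − S.
This gives a 7×21 integer matrix of rank 6; reducing to Smith normal form yields diagonal entries (1,1,1,1,1,1).

∂_2: C_2 → C_1 sends each 2-simplex [p,q,r] to [q,r] − [p,r] + [p,q]. For instance
  ∂QTV = TV − QV + QT,
  ∂PRU = RU − PU + PR.
As a 21×14 matrix over Z this has rank 13, with invariant factors (1,1,1,1,1,1,1,1,1,1,1,1,1).

Computing H_k = (kernel of ∂_k) / (image of ∂_{k+1}):

  H_0: rank C_0 − rank ∂_1 = 7 − 6 = 1, and the invariant factors of ∂_1 are all 1, so H_0 ≅ Z.
  H_1: rank ker ∂_1 − rank ∂_2 = (21 − 6) − 13 = 2, and the invariant factors of ∂_2 are all 1, so H_1 ≅ Z^2.
  H_2: rank ker ∂_2 − rank ∂_3 = (14 − 13) − 0 = 1, and there is no ∂_3, so H_2 ≅ Z.

As a check, the Euler characteristic is 7 − 21 + 14 = 0, which agrees with 1 − 2 + 1 = 0.
(K is a triangulation of the torus T^2.)

Hence the Betti numbers are b_0 = 1, b_1 = 2, b_2 = 1.

b_0 = 1, b_1 = 2, b_2 = 1.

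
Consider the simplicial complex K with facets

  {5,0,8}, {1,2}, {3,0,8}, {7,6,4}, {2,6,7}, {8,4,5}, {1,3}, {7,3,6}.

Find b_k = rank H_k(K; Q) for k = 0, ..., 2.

b_0 = 1, b_1 = 2, b_2 = 0.

We work with the vertex ordering 0 < 1 < 2 < 3 < 4 < 5 < 6 < 7 < 8. The simplices of K, each written with vertices in increasing order, are:

  0-simplices (9): [0], [1], [2], [3], [4], [5], [6], [7], [8]
  1-simplices (16): [0,3], [0,5], [0,8], [1,2], [1,3], [2,6], [2,7], [3,6], [3,7], [3,8], [4,5], [4,6], [4,7], [4,8], [5,8], [6,7]
  2-simplices (6): [0,3,8], [0,5,8], [2,6,7], [3,6,7], [4,5,8], [4,6,7]

so the chain groups are C_0 ≅ Z^9, C_1 ≅ Z^16, C_2 ≅ Z^6.

The boundary map ∂_1: C_1 → C_0 is given by ∂[p,q] = [q] − [p].
This gives a 9×16 integer matrix of rank 8; reducing to Smith normal form yields diagonal entries (1,1,1,1,1,1,1,1).

Boundary ∂_2: C_2 → C_1 sends each 2-simplex [p,q,r] to [q,r] − [p,r] + [p,q]. For instance
  ∂[0,3,8] = [3,8] − [0,8] + [0,3],
  ∂[3,6,7] = [6,7] − [3,7] + [3,6].
The 16×6 boundary matrix has rank 6 and Smith normal form diag(1,1,1,1,1,1).

Computing H_k = (kernel of ∂_k) / (image of ∂_{k+1}):

  H_0: rank C_0 − rank ∂_1 = 9 − 8 = 1, and the invariant factors of ∂_1 are all 1, so H_0 = Z.
  H_1: rank ker ∂_1 − rank ∂_2 = (16 − 8) − 6 = 2, and the invariant factors of ∂_2 are all 1, so H_1 = Z^2.
  H_2: rank ker ∂_2 − rank ∂_3 = (6 − 6) − 0 = 0, and there is no ∂_3, so H_2 = 0.

Hence the Betti numbers are b_0 = 1, b_1 = 2, b_2 = 0.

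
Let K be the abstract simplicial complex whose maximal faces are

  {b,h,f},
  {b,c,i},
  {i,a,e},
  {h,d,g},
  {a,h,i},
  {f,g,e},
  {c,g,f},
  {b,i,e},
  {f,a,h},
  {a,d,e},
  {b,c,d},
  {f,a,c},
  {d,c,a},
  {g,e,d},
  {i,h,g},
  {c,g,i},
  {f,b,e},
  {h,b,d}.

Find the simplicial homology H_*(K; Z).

H_0 = Z,  H_1 = Z^2,  H_2 = Z.

We work with the vertex ordering a < b < c < d < e < f < g < h < i. The simplices of K, each written with vertices in increasing order, are:

  0-simplices (9): a, b, c, d, e, f, g, h, i
  1-simplices (27): ac, ad, ae, af, ah, ai, bc, bd, be, bf, bh, bi, cd, cf, cg, ci, de, dg, dh, ef, eg, ei, fg, fh, gh, gi, hi
  2-simplices (18): acd, acf, ade, aei, afh, ahi, bcd, bci, bdh, bef, bei, bfh, cfg, cgi, deg, dgh, efg, ghi

so the chain groups are C_0 ≅ Z^9, C_1 ≅ Z^27, C_2 ≅ Z^18.

The boundary map ∂_1: C_1 → C_0 is given by ∂[p,q] = [q] − [p]. For instance
  ∂be = e − b.
The resulting 9×27 matrix has rank 8, and its Smith normal form has invariant factors (1,1,1,1,1,1,1,1).

∂_2: C_2 → C_1 sends each 2-simplex [p,q,r] to [q,r] − [p,r] + [p,q]. For instance
  ∂ahi = hi − ai + ah,
  ∂acd = cd − ad + ac.
The resulting 27×18 matrix has rank 17, and its Smith normal form has invariant factors (1,1,1,1,1,1,1,1,1,1,1,1,1,1,1,1,1).

From H_k ≅ ker(∂_k) / im(∂_{k+1}) we obtain:

  H_0: rank C_0 − rank ∂_1 = 9 − 8 = 1, and the invariant factors of ∂_1 are all 1, so H_0 ≅ Z.
  H_1: rank ker ∂_1 − rank ∂_2 = (27 − 8) − 17 = 2, and the invariant factors of ∂_2 are all 1, so H_1 ≅ Z^2.
  H_2: rank ker ∂_2 − rank ∂_3 = (18 − 17) − 0 = 1, and there is no ∂_3, so H_2 ≅ Z.

As a check, the Euler characteristic is 9 − 27 + 18 = 0, which agrees with 1 − 2 + 1 = 0.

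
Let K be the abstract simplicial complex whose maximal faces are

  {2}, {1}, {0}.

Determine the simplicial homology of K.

K has 3 vertices.
rank ∂_0 = 0, rank ∂_1 = 0 ⇒ b_0 = 3 − 0 − 0 = 3. So H_0 = Z^3.

H_0 ≅ Z^3.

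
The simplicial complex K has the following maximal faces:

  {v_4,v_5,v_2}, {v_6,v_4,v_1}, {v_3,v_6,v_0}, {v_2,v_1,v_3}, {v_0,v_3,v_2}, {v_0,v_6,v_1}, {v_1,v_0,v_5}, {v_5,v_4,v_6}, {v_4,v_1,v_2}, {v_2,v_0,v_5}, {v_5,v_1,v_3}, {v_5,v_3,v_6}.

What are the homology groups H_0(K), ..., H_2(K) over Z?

H_0 ≅ Z,  H_1 ≅ Z_2,  H_2 = 0.

Take the total order v_0 < v_1 < v_2 < v_3 < v_4 < v_5 < v_6 on the vertex set. Then K (dimension 2) consists of the simplices:

  0-simplices (7): [v_0], [v_1], [v_2], [v_3], [v_4], [v_5], [v_6]
  1-simplices (18): (18 of them)
  2-simplices (12): (12 of them)

so the chain groups are C_0 ≅ Z^7, C_1 ≅ Z^18, C_2 ≅ Z^12.

∂_1: C_1 → C_0 sends each edge [p,q] (with p < q) to q − p. For instance
  ∂[v_3,v_6] = [v_6] − [v_3].
The resulting 7×18 matrix has rank 6, and its Smith normal form has invariant factors (1,1,1,1,1,1).

The boundary map ∂_2: C_2 → C_1 sends each 2-simplex [p,q,r] to [q,r] − [p,r] + [p,q]. For instance
  ∂[v_0,v_3,v_6] = [v_3,v_6] − [v_0,v_6] + [v_0,v_3],
  ∂[v_3,v_5,v_6] = [v_5,v_6] − [v_3,v_6] + [v_3,v_5].
This gives a 18×12 integer matrix of rank 12; reducing to Smith normal form yields diagonal entries (1,1,1,1,1,1,1,1,1,1,1,2).

Computing H_k = (kernel of ∂_k) / (image of ∂_{k+1}):

  H_0: rank C_0 − rank ∂_1 = 7 − 6 = 1, and the invariant factors of ∂_1 are all 1, so H_0 = Z.
  H_1: rank ker ∂_1 − rank ∂_2 = (18 − 6) − 12 = 0, and ∂_2 has invariant factor 2 > 1, so H_1 = Z_2.
  H_2: rank ker ∂_2 − rank ∂_3 = (12 − 12) − 0 = 0, and there is no ∂_3, so H_2 = 0.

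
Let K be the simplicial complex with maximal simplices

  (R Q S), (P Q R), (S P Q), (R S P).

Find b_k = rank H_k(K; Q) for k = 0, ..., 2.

Order the vertices as P < Q < R < S. Listing each simplex with vertices in this order, K has dimension 2 with simplices:

  0-simplices (4): P, Q, R, S
  1-simplices (6): PQ, PR, PS, QR, QS, RS
  2-simplices (4): PQR, PQS, PRS, QRS

giving chain groups C_0 ≅ Z^4, C_1 ≅ Z^6, C_2 ≅ Z^4.

The boundary map ∂_1: C_1 → C_0 maps an edge to its endpoints' difference, ∂[p,q] = q − p. For instance
  ∂RS = S − R.
This gives a 4×6 integer matrix of rank 3; reducing to Smith normal form yields diagonal entries (1,1,1).

Boundary ∂_2: C_2 → C_1 maps a triangle to the signed sum of its edges. For instance
  ∂PRS = RS − PS + PR,
  ∂QRS = RS − QS + QR.
The resulting 6×4 matrix has rank 3, and its Smith normal form has invariant factors (1,1,1).

Now H_k = ker ∂_k / im ∂_{k+1}, so:

  H_0: rank C_0 − rank ∂_1 = 4 − 3 = 1, and the invariant factors of ∂_1 are all 1, so H_0 ≅ Z.
  H_1: rank ker ∂_1 − rank ∂_2 = (6 − 3) − 3 = 0, and the invariant factors of ∂_2 are all 1, so H_1 ≅ 0.
  H_2: rank ker ∂_2 − rank ∂_3 = (4 − 3) − 0 = 1, and there is no ∂_3, so H_2 ≅ Z.

As a check, the Euler characteristic is 4 − 6 + 4 = 2, which agrees with 1 − 0 + 1 = 2.

Hence the Betti numbers are b_0 = 1, b_1 = 0, b_2 = 1.

b_0 = 1, b_1 = 0, b_2 = 1.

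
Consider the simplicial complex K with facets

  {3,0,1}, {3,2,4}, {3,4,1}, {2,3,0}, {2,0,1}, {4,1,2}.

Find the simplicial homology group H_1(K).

Order the vertices as 0 < 1 < 2 < 3 < 4. Listing each simplex with vertices in this order, K has dimension 2 with simplices:

  0-simplices (5): [0], [1], [2], [3], [4]
  1-simplices (9): [0,1], [0,2], [0,3], [1,2], [1,3], [1,4], [2,3], [2,4], [3,4]
  2-simplices (6): [0,1,2], [0,1,3], [0,2,3], [1,2,4], [1,3,4], [2,3,4]

so the chain groups are C_0 ≅ Z^5, C_1 ≅ Z^9, C_2 ≅ Z^6.

The boundary map ∂_1: C_1 → C_0 sends each edge [p,q] (with p < q) to q − p. For instance
  ∂[0,1] = [1] − [0].
As a 5×9 matrix over Z this has rank 4, with invariant factors (1,1,1,1).

Boundary ∂_2: C_2 → C_1 sends each 2-simplex [p,q,r] to [q,r] − [p,r] + [p,q]. For instance
  ∂[1,2,4] = [2,4] − [1,4] + [1,2],
  ∂[0,1,3] = [1,3] − [0,3] + [0,1].
As a 9×6 matrix over Z this has rank 5, with invariant factors (1,1,1,1,1).

From H_k ≅ ker(∂_k) / im(∂_{k+1}) we obtain:

  H_1: rank ker ∂_1 − rank ∂_2 = (9 − 4) − 5 = 0, and the invariant factors of ∂_2 are all 1, so H_1 = 0.

H_1 ≅ 0.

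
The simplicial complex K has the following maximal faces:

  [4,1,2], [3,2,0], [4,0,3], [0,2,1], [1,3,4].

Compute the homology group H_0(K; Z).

Order the vertices as 0 < 1 < 2 < 3 < 4. Listing each simplex with vertices in this order, K has dimension 2 with simplices:

  0-simplices (5): [0], [1], [2], [3], [4]
  1-simplices (10): [0,1], [0,2], [0,3], [0,4], [1,2], [1,3], [1,4], [2,3], [2,4], [3,4]
  2-simplices (5): [0,1,2], [0,2,3], [0,3,4], [1,2,4], [1,3,4]

giving chain groups C_0 ≅ Z^5, C_1 ≅ Z^10, C_2 ≅ Z^5.

∂_1: C_1 → C_0 is given by ∂[p,q] = [q] − [p]. For instance
  ∂[1,2] = [2] − [1].
The resulting 5×10 matrix has rank 4, and its Smith normal form has invariant factors (1,1,1,1).

Boundary ∂_2: C_2 → C_1 maps a triangle to the signed sum of its edges. For instance
  ∂[0,1,2] = [1,2] − [0,2] + [0,1],
  ∂[1,2,4] = [2,4] − [1,4] + [1,2].
The resulting 10×5 matrix has rank 5, and its Smith normal form has invariant factors (1,1,1,1,1).

From H_k ≅ ker(∂_k) / im(∂_{k+1}) we obtain:

  H_0: rank C_0 − rank ∂_1 = 5 − 4 = 1, and the invariant factors of ∂_1 are all 1, so H_0 = Z.

H_0 = Z.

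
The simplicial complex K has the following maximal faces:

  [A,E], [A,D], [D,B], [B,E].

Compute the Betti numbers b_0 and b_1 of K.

b_0 = 1, b_1 = 1.

Take the total order A < B < D < E on the vertex set. Then K (dimension 1) consists of the simplices:

  0-simplices (4): A, B, D, E
  1-simplices (4): AD, AE, BD, BE

giving chain groups C_0 ≅ Z^4, C_1 ≅ Z^4.

∂_1: C_1 → C_0 maps an edge to its endpoints' difference, ∂[p,q] = q − p. For instance
  ∂BD = D − B.
This gives a 4×4 integer matrix of rank 3; reducing to Smith normal form yields diagonal entries (1,1,1).

Computing H_k = (kernel of ∂_k) / (image of ∂_{k+1}):

  H_0: rank C_0 − rank ∂_1 = 4 − 3 = 1, and the invariant factors of ∂_1 are all 1, so H_0 ≅ Z.
  H_1: rank ker ∂_1 − rank ∂_2 = (4 − 3) − 0 = 1, and there is no ∂_2, so H_1 ≅ Z.

As a check, the Euler characteristic is 4 − 4 = 0, which agrees with 1 − 1 = 0.

Hence the Betti numbers are b_0 = 1, b_1 = 1.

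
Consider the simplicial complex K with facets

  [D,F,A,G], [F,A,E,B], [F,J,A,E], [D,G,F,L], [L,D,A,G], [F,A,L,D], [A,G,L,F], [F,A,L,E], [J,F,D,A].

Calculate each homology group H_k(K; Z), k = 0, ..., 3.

H_0 = Z,  H_1 = 0,  H_2 = 0,  H_3 = Z.

Fix the vertex order A < B < D < E < F < G < J < L and write every simplex with vertices in increasing order. Then dim K = 3 and the simplices of K are:

  0-simplices (8): A, B, D, E, F, G, J, L
  1-simplices (20): AB, AD, AE, AF, AG, AJ, AL, BE, BF, DF, DG, DJ, DL, EF, EJ, EL, FG, FJ, FL, GL
  2-simplices (21): ABE, ABF, ADF, ADG, ADJ, ADL, AEF, AEJ, AEL, AFG, AFJ, AFL, AGL, BEF, DFG, DFJ, DFL, DGL, EFJ, EFL, FGL
  3-simplices (9): ABEF, ADFG, ADFJ, ADFL, ADGL, AEFJ, AEFL, AFGL, DFGL

giving chain groups C_0 ≅ Z^8, C_1 ≅ Z^20, C_2 ≅ Z^21, C_3 ≅ Z^9.

∂_1: C_1 → C_0 sends each edge [p,q] (with p < q) to q − p. For instance
  ∂DL = L − D.
This gives a 8×20 integer matrix of rank 7; reducing to Smith normal form yields diagonal entries (1,1,1,1,1,1,1).

∂_2: C_2 → C_1 acts by ∂[p,q,r] = [q,r] − [p,r] + [p,q]. For instance
  ∂ADJ = DJ − AJ + AD,
  ∂ABF = BF − AF + AB.
As a 20×21 matrix over Z this has rank 13, with invariant factors (1,1,1,1,1,1,1,1,1,1,1,1,1).

∂_3: C_3 → C_2 sends each 3-simplex σ to the alternating sum Σ_i (−1)^i (σ with its i-th vertex removed). For instance
  ∂ADFJ = DFJ − AFJ + ADJ − ADF,
  ∂ADFG = DFG − AFG + ADG − ADF.
The resulting 21×9 matrix has rank 8, and its Smith normal form has invariant factors (1,1,1,1,1,1,1,1).

Now H_k = ker ∂_k / im ∂_{k+1}, so:

  H_0: rank C_0 − rank ∂_1 = 8 − 7 = 1, and the invariant factors of ∂_1 are all 1, so H_0 ≅ Z.
  H_1: rank ker ∂_1 − rank ∂_2 = (20 − 7) − 13 = 0, and the invariant factors of ∂_2 are all 1, so H_1 ≅ 0.
  H_2: rank ker ∂_2 − rank ∂_3 = (21 − 13) − 8 = 0, and the invariant factors of ∂_3 are all 1, so H_2 ≅ 0.
  H_3: rank ker ∂_3 − rank ∂_4 = (9 − 8) − 0 = 1, and there is no ∂_4, so H_3 ≅ Z.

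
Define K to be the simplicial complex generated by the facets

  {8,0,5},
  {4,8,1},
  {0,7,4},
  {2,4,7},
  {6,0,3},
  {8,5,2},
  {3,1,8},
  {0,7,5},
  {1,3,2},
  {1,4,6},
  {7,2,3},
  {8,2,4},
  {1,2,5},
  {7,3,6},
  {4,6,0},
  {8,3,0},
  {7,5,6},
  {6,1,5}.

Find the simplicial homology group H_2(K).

H_2 = 0.

Take the total order 0 < 1 < 2 < 3 < 4 < 5 < 6 < 7 < 8 on the vertex set. Then K (dimension 2) consists of the simplices:

  0-simplices (9): [0], [1], [2], [3], [4], [5], [6], [7], [8]
  1-simplices (27): (27 of them)
  2-simplices (18): [0,3,6], [0,3,8], [0,4,6], [0,4,7], [0,5,7], [0,5,8], [1,2,3], [1,2,5], [1,3,8], [1,4,6], [1,4,8], [1,5,6], [2,3,7], [2,4,7], [2,4,8], [2,5,8], [3,6,7], [5,6,7]

giving chain groups C_0 ≅ Z^9, C_1 ≅ Z^27, C_2 ≅ Z^18.

The boundary map ∂_1: C_1 → C_0 is given by ∂[p,q] = [q] − [p]. For instance
  ∂[1,3] = [3] − [1].
As a 9×27 matrix over Z this has rank 8, with invariant factors (1,1,1,1,1,1,1,1).

The boundary map ∂_2: C_2 → C_1 maps a triangle to the signed sum of its edges. For instance
  ∂[1,4,6] = [4,6] − [1,6] + [1,4],
  ∂[1,2,5] = [2,5] − [1,5] + [1,2].
The 27×18 boundary matrix has rank 18 and Smith normal form diag(1,1,1,1,1,1,1,1,1,1,1,1,1,1,1,1,1,2).

From H_k ≅ ker(∂_k) / im(∂_{k+1}) we obtain:

  H_2: rank ker ∂_2 − rank ∂_3 = (18 − 18) − 0 = 0, and there is no ∂_3, so H_2 ≅ 0.

(K is a triangulation of the Klein bottle.)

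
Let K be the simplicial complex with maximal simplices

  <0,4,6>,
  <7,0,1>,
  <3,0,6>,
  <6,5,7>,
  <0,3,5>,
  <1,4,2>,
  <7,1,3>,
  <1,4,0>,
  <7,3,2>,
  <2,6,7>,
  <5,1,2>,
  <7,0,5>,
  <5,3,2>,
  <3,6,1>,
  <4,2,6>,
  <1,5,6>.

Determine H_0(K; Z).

H_0 = Z.

K has 8 vertices, 24 edges, 16 triangles.
rank ∂_0 = 0, rank ∂_1 = 7 ⇒ b_0 = 8 − 0 − 7 = 1; all invariant factors of ∂_1 are 1 so no torsion. So H_0 = Z.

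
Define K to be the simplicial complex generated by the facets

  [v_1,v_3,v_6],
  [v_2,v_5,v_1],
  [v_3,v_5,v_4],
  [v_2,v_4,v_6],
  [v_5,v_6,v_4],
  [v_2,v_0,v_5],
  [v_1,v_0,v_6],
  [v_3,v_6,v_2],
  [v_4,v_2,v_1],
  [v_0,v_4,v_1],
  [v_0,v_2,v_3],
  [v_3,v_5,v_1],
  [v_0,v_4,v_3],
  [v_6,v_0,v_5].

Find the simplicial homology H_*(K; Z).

We work with the vertex ordering v_0 < v_1 < v_2 < v_3 < v_4 < v_5 < v_6. The simplices of K, each written with vertices in increasing order, are:

  0-simplices (7): [v_0], [v_1], [v_2], [v_3], [v_4], [v_5], [v_6]
  1-simplices (21): (21 of them)
  2-simplices (14): (14 of them)

Hence C_0 ≅ Z^7, C_1 ≅ Z^21, C_2 ≅ Z^14.

The boundary map ∂_1: C_1 → C_0 maps an edge to its endpoints' difference, ∂[p,q] = q − p. For instance
  ∂[v_4,v_5] = [v_5] − [v_4].
As a 7×21 matrix over Z this has rank 6, with invariant factors (1,1,1,1,1,1).

Boundary ∂_2: C_2 → C_1 acts by ∂[p,q,r] = [q,r] − [p,r] + [p,q]. For instance
  ∂[v_0,v_1,v_4] = [v_1,v_4] − [v_0,v_4] + [v_0,v_1],
  ∂[v_4,v_5,v_6] = [v_5,v_6] − [v_4,v_6] + [v_4,v_5].
The resulting 21×14 matrix has rank 13, and its Smith normal form has invariant factors (1,1,1,1,1,1,1,1,1,1,1,1,1).

Reading off H_k = ker ∂_k / im ∂_{k+1}:

  H_0: rank C_0 − rank ∂_1 = 7 − 6 = 1, and the invariant factors of ∂_1 are all 1, so H_0 ≅ Z.
  H_1: rank ker ∂_1 − rank ∂_2 = (21 − 6) − 13 = 2, and the invariant factors of ∂_2 are all 1, so H_1 ≅ Z^2.
  H_2: rank ker ∂_2 − rank ∂_3 = (14 − 13) − 0 = 1, and there is no ∂_3, so H_2 ≅ Z.

As a check, the Euler characteristic is 7 − 21 + 14 = 0, which agrees with 1 − 2 + 1 = 0.

H_0 = Z,  H_1 = Z^2,  H_2 = Z.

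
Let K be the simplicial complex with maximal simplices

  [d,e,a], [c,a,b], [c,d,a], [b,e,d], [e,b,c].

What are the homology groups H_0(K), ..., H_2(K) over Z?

Take the total order a < b < c < d < e on the vertex set. Then K (dimension 2) consists of the simplices:

  0-simplices (5): a, b, c, d, e
  1-simplices (10): ab, ac, ad, ae, bc, bd, be, cd, ce, de
  2-simplices (5): abc, acd, ade, bce, bde

Hence C_0 ≅ Z^5, C_1 ≅ Z^10, C_2 ≅ Z^5.

The boundary map ∂_1: C_1 → C_0 sends each edge [p,q] (with p < q) to q − p.
The 5×10 boundary matrix has rank 4 and Smith normal form diag(1,1,1,1).

Boundary ∂_2: C_2 → C_1 sends each 2-simplex [p,q,r] to [q,r] − [p,r] + [p,q]. For instance
  ∂ade = de − ae + ad,
  ∂abc = bc − ac + ab.
The resulting 10×5 matrix has rank 5, and its Smith normal form has invariant factors (1,1,1,1,1).

Now H_k = ker ∂_k / im ∂_{k+1}, so:

  H_0: rank C_0 − rank ∂_1 = 5 − 4 = 1, and the invariant factors of ∂_1 are all 1, so H_0 ≅ Z.
  H_1: rank ker ∂_1 − rank ∂_2 = (10 − 4) − 5 = 1, and the invariant factors of ∂_2 are all 1, so H_1 ≅ Z.
  H_2: rank ker ∂_2 − rank ∂_3 = (5 − 5) − 0 = 0, and there is no ∂_3, so H_2 ≅ 0.

H_0 = Z,  H_1 = Z,  H_2 = 0.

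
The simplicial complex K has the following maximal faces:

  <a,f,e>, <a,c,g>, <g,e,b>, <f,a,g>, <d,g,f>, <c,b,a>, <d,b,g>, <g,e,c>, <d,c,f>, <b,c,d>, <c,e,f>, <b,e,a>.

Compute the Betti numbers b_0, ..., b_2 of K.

b_0 = 1, b_1 = 0, b_2 = 0.

K has 7 vertices, 18 edges, 12 triangles.
rank ∂_0 = 0, rank ∂_1 = 6 ⇒ b_0 = 7 − 0 − 6 = 1; all invariant factors of ∂_1 are 1 so no torsion. So H_0 ≅ Z.
rank ∂_1 = 6, rank ∂_2 = 12 ⇒ b_1 = 18 − 6 − 12 = 0; ∂_2 has invariant factor(s) [2] giving torsion. So H_1 ≅ Z/2.
rank ∂_2 = 12, rank ∂_3 = 0 ⇒ b_2 = 12 − 12 − 0 = 0. So H_2 ≅ 0.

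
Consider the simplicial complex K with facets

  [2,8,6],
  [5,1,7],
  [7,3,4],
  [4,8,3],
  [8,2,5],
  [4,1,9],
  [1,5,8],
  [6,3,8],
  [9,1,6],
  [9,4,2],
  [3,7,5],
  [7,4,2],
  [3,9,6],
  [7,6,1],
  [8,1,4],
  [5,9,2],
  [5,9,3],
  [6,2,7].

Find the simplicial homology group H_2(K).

H_2 ≅ Z.

Fix the vertex order 1 < 2 < 3 < 4 < 5 < 6 < 7 < 8 < 9 and write every simplex with vertices in increasing order. Then dim K = 2 and the simplices of K are:

  0-simplices (9): [1], [2], [3], [4], [5], [6], [7], [8], [9]
  1-simplices (27): (27 of them)
  2-simplices (18): [1,4,8], [1,4,9], [1,5,7], [1,5,8], [1,6,7], [1,6,9], [2,4,7], [2,4,9], [2,5,8], [2,5,9], [2,6,7], [2,6,8], [3,4,7], [3,4,8], [3,5,7], [3,5,9], [3,6,8], [3,6,9]

so the chain groups are C_0 ≅ Z^9, C_1 ≅ Z^27, C_2 ≅ Z^18.

Boundary ∂_1: C_1 → C_0 sends each edge [p,q] (with p < q) to q − p. For instance
  ∂[3,9] = [9] − [3].
The 9×27 boundary matrix has rank 8 and Smith normal form diag(1,1,1,1,1,1,1,1).

The boundary map ∂_2: C_2 → C_1 maps a triangle to the signed sum of its edges. For instance
  ∂[3,6,8] = [6,8] − [3,8] + [3,6],
  ∂[3,4,7] = [4,7] − [3,7] + [3,4].
This gives a 27×18 integer matrix of rank 17; reducing to Smith normal form yields diagonal entries (1,1,1,1,1,1,1,1,1,1,1,1,1,1,1,1,1).

Computing H_k = (kernel of ∂_k) / (image of ∂_{k+1}):

  H_2: rank ker ∂_2 − rank ∂_3 = (18 − 17) − 0 = 1, and there is no ∂_3, so H_2 ≅ Z.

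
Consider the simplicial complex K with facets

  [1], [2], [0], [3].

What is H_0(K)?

We work with the vertex ordering 0 < 1 < 2 < 3. The simplices of K, each written with vertices in increasing order, are:

  0-simplices (4): [0], [1], [2], [3]

giving chain groups C_0 ≅ Z^4.

Computing H_k = (kernel of ∂_k) / (image of ∂_{k+1}):

  H_0: rank C_0 − rank ∂_1 = 4 − 0 = 4, and there is no ∂_1, so H_0 = Z^4.

H_0 ≅ Z^4.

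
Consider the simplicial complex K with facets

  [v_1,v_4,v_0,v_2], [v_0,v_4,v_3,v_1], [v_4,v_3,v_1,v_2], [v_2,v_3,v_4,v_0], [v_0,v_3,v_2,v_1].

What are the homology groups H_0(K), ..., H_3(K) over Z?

H_0 ≅ Z,  H_1 = 0,  H_2 = 0,  H_3 ≅ Z.

Order the vertices as v_0 < v_1 < v_2 < v_3 < v_4. Listing each simplex with vertices in this order, K has dimension 3 with simplices:

  0-simplices (5): [v_0], [v_1], [v_2], [v_3], [v_4]
  1-simplices (10): [v_0,v_1], [v_0,v_2], [v_0,v_3], [v_0,v_4], [v_1,v_2], [v_1,v_3], [v_1,v_4], [v_2,v_3], [v_2,v_4], [v_3,v_4]
  2-simplices (10): [v_0,v_1,v_2], [v_0,v_1,v_3], [v_0,v_1,v_4], [v_0,v_2,v_3], [v_0,v_2,v_4], [v_0,v_3,v_4], [v_1,v_2,v_3], [v_1,v_2,v_4], [v_1,v_3,v_4], [v_2,v_3,v_4]
  3-simplices (5): [v_0,v_1,v_2,v_3], [v_0,v_1,v_2,v_4], [v_0,v_1,v_3,v_4], [v_0,v_2,v_3,v_4], [v_1,v_2,v_3,v_4]

giving chain groups C_0 ≅ Z^5, C_1 ≅ Z^10, C_2 ≅ Z^10, C_3 ≅ Z^5.

The boundary map ∂_1: C_1 → C_0 sends each edge [p,q] (with p < q) to q − p. For instance
  ∂[v_2,v_3] = [v_3] − [v_2].
The resulting 5×10 matrix has rank 4, and its Smith normal form has invariant factors (1,1,1,1).

∂_2: C_2 → C_1 maps a triangle to the signed sum of its edges. For instance
  ∂[v_0,v_1,v_2] = [v_1,v_2] − [v_0,v_2] + [v_0,v_1],
  ∂[v_1,v_2,v_3] = [v_2,v_3] − [v_1,v_3] + [v_1,v_2].
This gives a 10×10 integer matrix of rank 6; reducing to Smith normal form yields diagonal entries (1,1,1,1,1,1).

∂_3: C_3 → C_2 sends each 3-simplex σ to the alternating sum Σ_i (−1)^i (σ with its i-th vertex removed). For instance
  ∂[v_0,v_1,v_2,v_4] = [v_1,v_2,v_4] − [v_0,v_2,v_4] + [v_0,v_1,v_4] − [v_0,v_1,v_2],
  ∂[v_0,v_2,v_3,v_4] = [v_2,v_3,v_4] − [v_0,v_3,v_4] + [v_0,v_2,v_4] − [v_0,v_2,v_3].
The 10×5 boundary matrix has rank 4 and Smith normal form diag(1,1,1,1).

Computing H_k = (kernel of ∂_k) / (image of ∂_{k+1}):

  H_0: rank C_0 − rank ∂_1 = 5 − 4 = 1, and the invariant factors of ∂_1 are all 1, so H_0 ≅ Z.
  H_1: rank ker ∂_1 − rank ∂_2 = (10 − 4) − 6 = 0, and the invariant factors of ∂_2 are all 1, so H_1 ≅ 0.
  H_2: rank ker ∂_2 − rank ∂_3 = (10 − 6) − 4 = 0, and the invariant factors of ∂_3 are all 1, so H_2 ≅ 0.
  H_3: rank ker ∂_3 − rank ∂_4 = (5 − 4) − 0 = 1, and there is no ∂_4, so H_3 ≅ Z.

As a check, the Euler characteristic is 5 − 10 + 10 − 5 = 0, which agrees with 1 − 0 + 0 − 1 = 0.
(K is a triangulation of the 3-sphere S^3.)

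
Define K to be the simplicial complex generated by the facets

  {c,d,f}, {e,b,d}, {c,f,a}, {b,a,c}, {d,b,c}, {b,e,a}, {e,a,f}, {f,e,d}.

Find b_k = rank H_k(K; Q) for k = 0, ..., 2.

b_0 = 1, b_1 = 0, b_2 = 1.

Order the vertices as a < b < c < d < e < f. Listing each simplex with vertices in this order, K has dimension 2 with simplices:

  0-simplices (6): a, b, c, d, e, f
  1-simplices (12): ab, ac, ae, af, bc, bd, be, cd, cf, de, df, ef
  2-simplices (8): abc, abe, acf, aef, bcd, bde, cdf, def

Hence C_0 ≅ Z^6, C_1 ≅ Z^12, C_2 ≅ Z^8.

The boundary map ∂_1: C_1 → C_0 maps an edge to its endpoints' difference, ∂[p,q] = q − p.
This gives a 6×12 integer matrix of rank 5; reducing to Smith normal form yields diagonal entries (1,1,1,1,1).

The boundary map ∂_2: C_2 → C_1 sends each 2-simplex [p,q,r] to [q,r] − [p,r] + [p,q]. For instance
  ∂abc = bc − ac + ab,
  ∂def = ef − df + de.
The 12×8 boundary matrix has rank 7 and Smith normal form diag(1,1,1,1,1,1,1).

Computing H_k = (kernel of ∂_k) / (image of ∂_{k+1}):

  H_0: rank C_0 − rank ∂_1 = 6 − 5 = 1, and the invariant factors of ∂_1 are all 1, so H_0 = Z.
  H_1: rank ker ∂_1 − rank ∂_2 = (12 − 5) − 7 = 0, and the invariant factors of ∂_2 are all 1, so H_1 = 0.
  H_2: rank ker ∂_2 − rank ∂_3 = (8 − 7) − 0 = 1, and there is no ∂_3, so H_2 = Z.

As a check, the Euler characteristic is 6 − 12 + 8 = 2, which agrees with 1 − 0 + 1 = 2.
(K is a triangulation of the 2-sphere S^2.)

Hence the Betti numbers are b_0 = 1, b_1 = 0, b_2 = 1.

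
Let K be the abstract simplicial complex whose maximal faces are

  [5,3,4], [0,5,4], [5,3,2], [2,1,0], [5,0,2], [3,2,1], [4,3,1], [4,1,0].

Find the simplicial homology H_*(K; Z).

Fix the vertex order 0 < 1 < 2 < 3 < 4 < 5 and write every simplex with vertices in increasing order. Then dim K = 2 and the simplices of K are:

  0-simplices (6): [0], [1], [2], [3], [4], [5]
  1-simplices (12): [0,1], [0,2], [0,4], [0,5], [1,2], [1,3], [1,4], [2,3], [2,5], [3,4], [3,5], [4,5]
  2-simplices (8): [0,1,2], [0,1,4], [0,2,5], [0,4,5], [1,2,3], [1,3,4], [2,3,5], [3,4,5]

Hence C_0 ≅ Z^6, C_1 ≅ Z^12, C_2 ≅ Z^8.

Boundary ∂_1: C_1 → C_0 is given by ∂[p,q] = [q] − [p]. For instance
  ∂[0,2] = [2] − [0].
The 6×12 boundary matrix has rank 5 and Smith normal form diag(1,1,1,1,1).

∂_2: C_2 → C_1 maps a triangle to the signed sum of its edges. For instance
  ∂[0,1,4] = [1,4] − [0,4] + [0,1],
  ∂[3,4,5] = [4,5] − [3,5] + [3,4].
As a 12×8 matrix over Z this has rank 7, with invariant factors (1,1,1,1,1,1,1).

From H_k ≅ ker(∂_k) / im(∂_{k+1}) we obtain:

  H_0: rank C_0 − rank ∂_1 = 6 − 5 = 1, and the invariant factors of ∂_1 are all 1, so H_0 = Z.
  H_1: rank ker ∂_1 − rank ∂_2 = (12 − 5) − 7 = 0, and the invariant factors of ∂_2 are all 1, so H_1 = 0.
  H_2: rank ker ∂_2 − rank ∂_3 = (8 − 7) − 0 = 1, and there is no ∂_3, so H_2 = Z.

As a check, the Euler characteristic is 6 − 12 + 8 = 2, which agrees with 1 − 0 + 1 = 2.

H_0 ≅ Z,  H_1 = 0,  H_2 ≅ Z.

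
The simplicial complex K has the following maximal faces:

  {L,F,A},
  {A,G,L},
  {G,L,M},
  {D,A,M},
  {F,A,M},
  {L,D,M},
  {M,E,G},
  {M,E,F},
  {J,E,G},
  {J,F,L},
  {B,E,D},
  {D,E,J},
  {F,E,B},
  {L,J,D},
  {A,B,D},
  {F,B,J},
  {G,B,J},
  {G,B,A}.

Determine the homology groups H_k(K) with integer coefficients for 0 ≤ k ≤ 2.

We work with the vertex ordering A < B < D < E < F < G < J < L < M. The simplices of K, each written with vertices in increasing order, are:

  0-simplices (9): A, B, D, E, F, G, J, L, M
  1-simplices (27): AB, AD, AF, AG, AL, AM, BD, BE, BF, BG, BJ, DE, DJ, DL, DM, EF, EG, EJ, EM, FJ, FL, FM, GJ, GL, GM, JL, LM
  2-simplices (18): ABD, ABG, ADM, AFL, AFM, AGL, BDE, BEF, BFJ, BGJ, DEJ, DJL, DLM, EFM, EGJ, EGM, FJL, GLM

Hence C_0 ≅ Z^9, C_1 ≅ Z^27, C_2 ≅ Z^18.

∂_1: C_1 → C_0 maps an edge to its endpoints' difference, ∂[p,q] = q − p. For instance
  ∂AM = M − A.
This gives a 9×27 integer matrix of rank 8; reducing to Smith normal form yields diagonal entries (1,1,1,1,1,1,1,1).

∂_2: C_2 → C_1 maps a triangle to the signed sum of its edges. For instance
  ∂EGJ = GJ − EJ + EG,
  ∂DEJ = EJ − DJ + DE.
The resulting 27×18 matrix has rank 18, and its Smith normal form has invariant factors (1,1,1,1,1,1,1,1,1,1,1,1,1,1,1,1,1,2).

Reading off H_k = ker ∂_k / im ∂_{k+1}:

  H_0: rank C_0 − rank ∂_1 = 9 − 8 = 1, and the invariant factors of ∂_1 are all 1, so H_0 ≅ Z.
  H_1: rank ker ∂_1 − rank ∂_2 = (27 − 8) − 18 = 1, and ∂_2 has invariant factor 2 > 1, so H_1 ≅ Z ⊕ Z/2.
  H_2: rank ker ∂_2 − rank ∂_3 = (18 − 18) − 0 = 0, and there is no ∂_3, so H_2 ≅ 0.

As a check, the Euler characteristic is 9 − 27 + 18 = 0, which agrees with 1 − 1 + 0 = 0.

H_0 = Z,  H_1 = Z ⊕ Z/2,  H_2 = 0.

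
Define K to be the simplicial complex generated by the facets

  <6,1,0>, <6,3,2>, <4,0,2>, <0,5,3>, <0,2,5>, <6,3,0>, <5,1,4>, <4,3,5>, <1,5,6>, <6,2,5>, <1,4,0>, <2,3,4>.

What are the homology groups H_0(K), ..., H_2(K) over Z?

H_0 = Z,  H_1 = Z/2Z,  H_2 = 0.

Order the vertices as 0 < 1 < 2 < 3 < 4 < 5 < 6. Listing each simplex with vertices in this order, K has dimension 2 with simplices:

  0-simplices (7): [0], [1], [2], [3], [4], [5], [6]
  1-simplices (18): [0,1], [0,2], [0,3], [0,4], [0,5], [0,6], [1,4], [1,5], [1,6], [2,3], [2,4], [2,5], [2,6], [3,4], [3,5], [3,6], [4,5], [5,6]
  2-simplices (12): [0,1,4], [0,1,6], [0,2,4], [0,2,5], [0,3,5], [0,3,6], [1,4,5], [1,5,6], [2,3,4], [2,3,6], [2,5,6], [3,4,5]

giving chain groups C_0 ≅ Z^7, C_1 ≅ Z^18, C_2 ≅ Z^12.

Boundary ∂_1: C_1 → C_0 sends each edge [p,q] (with p < q) to q − p. For instance
  ∂[0,6] = [6] − [0].
The 7×18 boundary matrix has rank 6 and Smith normal form diag(1,1,1,1,1,1).

Boundary ∂_2: C_2 → C_1 sends each 2-simplex [p,q,r] to [q,r] − [p,r] + [p,q]. For instance
  ∂[0,2,4] = [2,4] − [0,4] + [0,2],
  ∂[1,4,5] = [4,5] − [1,5] + [1,4].
The 18×12 boundary matrix has rank 12 and Smith normal form diag(1,1,1,1,1,1,1,1,1,1,1,2).

Now H_k = ker ∂_k / im ∂_{k+1}, so:

  H_0: rank C_0 − rank ∂_1 = 7 − 6 = 1, and the invariant factors of ∂_1 are all 1, so H_0 ≅ Z.
  H_1: rank ker ∂_1 − rank ∂_2 = (18 − 6) − 12 = 0, and ∂_2 has invariant factor 2 > 1, so H_1 ≅ Z/2Z.
  H_2: rank ker ∂_2 − rank ∂_3 = (12 − 12) − 0 = 0, and there is no ∂_3, so H_2 ≅ 0.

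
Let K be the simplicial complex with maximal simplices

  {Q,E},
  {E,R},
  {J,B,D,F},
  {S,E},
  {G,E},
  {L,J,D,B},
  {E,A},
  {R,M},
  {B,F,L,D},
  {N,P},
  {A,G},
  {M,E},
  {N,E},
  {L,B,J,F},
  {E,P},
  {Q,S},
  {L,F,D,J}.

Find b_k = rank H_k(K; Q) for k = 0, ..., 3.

Fix the vertex order A < B < D < E < F < G < J < L < M < N < P < Q < R < S and write every simplex with vertices in increasing order. Then dim K = 3 and the simplices of K are:

  0-simplices (14): A, B, D, E, F, G, J, L, M, N, P, Q, R, S
  1-simplices (22): AE, AG, BD, BF, BJ, BL, DF, DJ, DL, EG, EM, EN, EP, EQ, ER, ES, FJ, FL, JL, MR, NP, QS
  2-simplices (10): BDF, BDJ, BDL, BFJ, BFL, BJL, DFJ, DFL, DJL, FJL
  3-simplices (5): BDFJ, BDFL, BDJL, BFJL, DFJL

Hence C_0 ≅ Z^14, C_1 ≅ Z^22, C_2 ≅ Z^10, C_3 ≅ Z^5.

The boundary map ∂_1: C_1 → C_0 sends each edge [p,q] (with p < q) to q − p.
The resulting 14×22 matrix has rank 12, and its Smith normal form has invariant factors (1,1,1,1,1,1,1,1,1,1,1,1).

∂_2: C_2 → C_1 acts by ∂[p,q,r] = [q,r] − [p,r] + [p,q]. For instance
  ∂BDF = DF − BF + BD,
  ∂DFJ = FJ − DJ + DF.
As a 22×10 matrix over Z this has rank 6, with invariant factors (1,1,1,1,1,1).

Boundary ∂_3: C_3 → C_2 sends each 3-simplex σ to the alternating sum Σ_i (−1)^i (σ with its i-th vertex removed). For instance
  ∂BDJL = DJL − BJL + BDL − BDJ,
  ∂DFJL = FJL − DJL + DFL − DFJ.
As a 10×5 matrix over Z this has rank 4, with invariant factors (1,1,1,1).

From H_k ≅ ker(∂_k) / im(∂_{k+1}) we obtain:

  H_0: rank C_0 − rank ∂_1 = 14 − 12 = 2, and the invariant factors of ∂_1 are all 1, so H_0 ≅ Z^2.
  H_1: rank ker ∂_1 − rank ∂_2 = (22 − 12) − 6 = 4, and the invariant factors of ∂_2 are all 1, so H_1 ≅ Z^4.
  H_2: rank ker ∂_2 − rank ∂_3 = (10 − 6) − 4 = 0, and the invariant factors of ∂_3 are all 1, so H_2 ≅ 0.
  H_3: rank ker ∂_3 − rank ∂_4 = (5 − 4) − 0 = 1, and there is no ∂_4, so H_3 ≅ Z.

As a check, the Euler characteristic is 14 − 22 + 10 − 5 = -3, which agrees with 2 − 4 + 0 − 1 = -3.

Hence the Betti numbers are b_0 = 2, b_1 = 4, b_2 = 0, b_3 = 1.

b_0 = 2, b_1 = 4, b_2 = 0, b_3 = 1.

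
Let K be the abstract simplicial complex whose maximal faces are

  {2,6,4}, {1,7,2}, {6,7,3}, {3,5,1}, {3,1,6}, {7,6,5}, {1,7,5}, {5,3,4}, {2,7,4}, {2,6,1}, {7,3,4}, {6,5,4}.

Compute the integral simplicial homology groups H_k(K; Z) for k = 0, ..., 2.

H_0 = Z,  H_1 = Z/2,  H_2 = 0.

Fix the vertex order 1 < 2 < 3 < 4 < 5 < 6 < 7 and write every simplex with vertices in increasing order. Then dim K = 2 and the simplices of K are:

  0-simplices (7): [1], [2], [3], [4], [5], [6], [7]
  1-simplices (18): [1,2], [1,3], [1,5], [1,6], [1,7], [2,4], [2,6], [2,7], [3,4], [3,5], [3,6], [3,7], [4,5], [4,6], [4,7], [5,6], [5,7], [6,7]
  2-simplices (12): [1,2,6], [1,2,7], [1,3,5], [1,3,6], [1,5,7], [2,4,6], [2,4,7], [3,4,5], [3,4,7], [3,6,7], [4,5,6], [5,6,7]

Hence C_0 ≅ Z^7, C_1 ≅ Z^18, C_2 ≅ Z^12.

∂_1: C_1 → C_0 sends each edge [p,q] (with p < q) to q − p. For instance
  ∂[2,7] = [7] − [2].
The 7×18 boundary matrix has rank 6 and Smith normal form diag(1,1,1,1,1,1).

Boundary ∂_2: C_2 → C_1 maps a triangle to the signed sum of its edges. For instance
  ∂[4,5,6] = [5,6] − [4,6] + [4,5],
  ∂[3,4,7] = [4,7] − [3,7] + [3,4].
This gives a 18×12 integer matrix of rank 12; reducing to Smith normal form yields diagonal entries (1,1,1,1,1,1,1,1,1,1,1,2).

Reading off H_k = ker ∂_k / im ∂_{k+1}:

  H_0: rank C_0 − rank ∂_1 = 7 − 6 = 1, and the invariant factors of ∂_1 are all 1, so H_0 = Z.
  H_1: rank ker ∂_1 − rank ∂_2 = (18 − 6) − 12 = 0, and ∂_2 has invariant factor 2 > 1, so H_1 = Z/2.
  H_2: rank ker ∂_2 − rank ∂_3 = (12 − 12) − 0 = 0, and there is no ∂_3, so H_2 = 0.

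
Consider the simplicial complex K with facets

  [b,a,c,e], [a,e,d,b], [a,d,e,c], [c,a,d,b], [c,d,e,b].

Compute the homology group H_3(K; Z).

Fix the vertex order a < b < c < d < e and write every simplex with vertices in increasing order. Then dim K = 3 and the simplices of K are:

  0-simplices (5): a, b, c, d, e
  1-simplices (10): ab, ac, ad, ae, bc, bd, be, cd, ce, de
  2-simplices (10): abc, abd, abe, acd, ace, ade, bcd, bce, bde, cde
  3-simplices (5): abcd, abce, abde, acde, bcde

Hence C_0 ≅ Z^5, C_1 ≅ Z^10, C_2 ≅ Z^10, C_3 ≅ Z^5.

The boundary map ∂_1: C_1 → C_0 maps an edge to its endpoints' difference, ∂[p,q] = q − p.
The resulting 5×10 matrix has rank 4, and its Smith normal form has invariant factors (1,1,1,1).

The boundary map ∂_2: C_2 → C_1 maps a triangle to the signed sum of its edges. For instance
  ∂abd = bd − ad + ab,
  ∂acd = cd − ad + ac.
The resulting 10×10 matrix has rank 6, and its Smith normal form has invariant factors (1,1,1,1,1,1).

∂_3: C_3 → C_2 sends each 3-simplex σ to the alternating sum Σ_i (−1)^i (σ with its i-th vertex removed). For instance
  ∂abde = bde − ade + abe − abd,
  ∂bcde = cde − bde + bce − bcd.
As a 10×5 matrix over Z this has rank 4, with invariant factors (1,1,1,1).

Now H_k = ker ∂_k / im ∂_{k+1}, so:

  H_3: rank ker ∂_3 − rank ∂_4 = (5 − 4) − 0 = 1, and there is no ∂_4, so H_3 = Z.

H_3 = Z.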